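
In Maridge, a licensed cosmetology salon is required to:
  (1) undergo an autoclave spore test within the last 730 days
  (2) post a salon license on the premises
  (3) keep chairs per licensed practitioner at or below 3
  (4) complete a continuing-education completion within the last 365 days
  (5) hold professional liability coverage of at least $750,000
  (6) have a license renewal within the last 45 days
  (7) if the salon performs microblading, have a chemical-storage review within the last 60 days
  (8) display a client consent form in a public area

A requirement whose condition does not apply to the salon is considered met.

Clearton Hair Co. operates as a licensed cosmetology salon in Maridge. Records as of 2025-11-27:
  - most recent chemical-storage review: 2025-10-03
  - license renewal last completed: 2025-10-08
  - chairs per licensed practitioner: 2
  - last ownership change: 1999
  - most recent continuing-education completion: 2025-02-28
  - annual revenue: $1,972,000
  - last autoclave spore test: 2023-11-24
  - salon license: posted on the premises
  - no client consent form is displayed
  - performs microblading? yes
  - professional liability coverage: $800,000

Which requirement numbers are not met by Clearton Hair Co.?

1. autoclave spore test 734 days ago vs limit 730 → not met
2. salon license present → met
3. chairs per licensed practitioner 2 ≤ 3 → met
4. continuing-education completion 272 days ago vs limit 365 → met
5. professional liability coverage $800,000 ≥ $750,000 → met
6. license renewal 50 days ago vs limit 45 → not met
7. condition 'performs microblading' holds; chemical-storage review 55 days ago vs limit 60 → met
8. client consent form absent → not met
Not met: 1, 6, 8

1, 6, 8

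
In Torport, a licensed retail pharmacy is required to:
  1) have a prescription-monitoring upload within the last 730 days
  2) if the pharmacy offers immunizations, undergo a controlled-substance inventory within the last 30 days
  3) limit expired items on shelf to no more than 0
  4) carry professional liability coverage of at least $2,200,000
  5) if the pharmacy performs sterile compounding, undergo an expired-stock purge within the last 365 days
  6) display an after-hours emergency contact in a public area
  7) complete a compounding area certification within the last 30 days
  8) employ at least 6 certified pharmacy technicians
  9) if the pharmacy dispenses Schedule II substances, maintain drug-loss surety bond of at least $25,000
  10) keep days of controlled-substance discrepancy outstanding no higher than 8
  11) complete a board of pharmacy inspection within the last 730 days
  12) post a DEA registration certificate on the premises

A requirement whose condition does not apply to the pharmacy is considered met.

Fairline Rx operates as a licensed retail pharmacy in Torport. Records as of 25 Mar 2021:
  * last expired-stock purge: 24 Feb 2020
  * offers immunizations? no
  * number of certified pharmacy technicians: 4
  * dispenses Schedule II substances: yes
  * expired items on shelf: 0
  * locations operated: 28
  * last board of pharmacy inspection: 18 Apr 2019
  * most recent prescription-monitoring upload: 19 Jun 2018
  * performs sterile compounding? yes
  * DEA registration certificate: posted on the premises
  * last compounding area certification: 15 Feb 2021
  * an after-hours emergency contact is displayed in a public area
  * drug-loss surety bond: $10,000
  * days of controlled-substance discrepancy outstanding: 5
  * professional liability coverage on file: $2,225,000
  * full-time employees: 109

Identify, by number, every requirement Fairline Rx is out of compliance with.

1. prescription-monitoring upload 1010 days ago vs limit 730 → not met
2. condition 'offers immunizations' does not hold → requirement n/a → met
3. expired items on shelf 0 ≤ 0 → met
4. professional liability coverage $2,225,000 ≥ $2,200,000 → met
5. condition 'performs sterile compounding' holds; expired-stock purge 395 days ago vs limit 365 → not met
6. after-hours emergency contact present → met
7. compounding area certification 38 days ago vs limit 30 → not met
8. certified pharmacy technicians 4 < 6 → not met
9. condition 'dispenses Schedule II substances' holds; drug-loss surety bond $10,000 < $25,000 → not met
10. days of controlled-substance discrepancy outstanding 5 ≤ 8 → met
11. board of pharmacy inspection 707 days ago vs limit 730 → met
12. DEA registration certificate present → met
Not met: 1, 5, 7, 8, 9

1, 5, 7, 8, 9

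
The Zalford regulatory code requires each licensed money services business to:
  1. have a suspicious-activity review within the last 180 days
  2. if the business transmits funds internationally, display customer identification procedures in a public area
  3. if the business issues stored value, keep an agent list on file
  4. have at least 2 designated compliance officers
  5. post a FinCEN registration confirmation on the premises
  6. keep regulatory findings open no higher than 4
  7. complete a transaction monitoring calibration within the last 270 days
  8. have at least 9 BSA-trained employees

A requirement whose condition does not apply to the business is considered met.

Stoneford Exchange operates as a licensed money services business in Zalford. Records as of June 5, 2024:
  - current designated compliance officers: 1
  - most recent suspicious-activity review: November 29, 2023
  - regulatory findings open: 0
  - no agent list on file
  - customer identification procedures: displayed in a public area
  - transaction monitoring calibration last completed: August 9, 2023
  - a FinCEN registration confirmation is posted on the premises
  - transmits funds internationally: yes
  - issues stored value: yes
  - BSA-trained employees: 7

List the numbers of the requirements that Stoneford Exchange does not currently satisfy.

1, 3, 4, 7, 8

1. suspicious-activity review 189 days ago vs limit 180 → not met
2. condition 'transmits funds internationally' holds; customer identification procedures present → met
3. condition 'issues stored value' holds; agent list absent → not met
4. designated compliance officers 1 < 2 → not met
5. FinCEN registration confirmation present → met
6. regulatory findings open 0 ≤ 4 → met
7. transaction monitoring calibration 301 days ago vs limit 270 → not met
8. BSA-trained employees 7 < 9 → not met
Not met: 1, 3, 4, 7, 8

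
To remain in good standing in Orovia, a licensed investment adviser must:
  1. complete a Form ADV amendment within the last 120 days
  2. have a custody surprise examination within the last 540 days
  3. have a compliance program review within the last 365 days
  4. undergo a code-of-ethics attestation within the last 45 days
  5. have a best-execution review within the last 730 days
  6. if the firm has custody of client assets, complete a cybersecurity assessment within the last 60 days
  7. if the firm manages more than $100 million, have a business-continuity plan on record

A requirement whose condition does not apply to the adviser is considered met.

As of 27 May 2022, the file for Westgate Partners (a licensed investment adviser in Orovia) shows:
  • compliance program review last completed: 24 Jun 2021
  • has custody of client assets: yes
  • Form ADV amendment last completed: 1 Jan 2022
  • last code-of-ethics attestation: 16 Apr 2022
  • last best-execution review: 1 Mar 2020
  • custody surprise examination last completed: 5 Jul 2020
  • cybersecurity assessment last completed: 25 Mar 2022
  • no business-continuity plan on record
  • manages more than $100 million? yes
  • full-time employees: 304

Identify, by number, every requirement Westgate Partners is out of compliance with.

1. Form ADV amendment 146 days ago vs limit 120 → not met
2. custody surprise examination 691 days ago vs limit 540 → not met
3. compliance program review 337 days ago vs limit 365 → met
4. code-of-ethics attestation 41 days ago vs limit 45 → met
5. best-execution review 817 days ago vs limit 730 → not met
6. condition 'has custody of client assets' holds; cybersecurity assessment 63 days ago vs limit 60 → not met
7. condition 'manages more than $100 million' holds; business-continuity plan absent → not met
Not met: 1, 2, 5, 6, 7

1, 2, 5, 6, 7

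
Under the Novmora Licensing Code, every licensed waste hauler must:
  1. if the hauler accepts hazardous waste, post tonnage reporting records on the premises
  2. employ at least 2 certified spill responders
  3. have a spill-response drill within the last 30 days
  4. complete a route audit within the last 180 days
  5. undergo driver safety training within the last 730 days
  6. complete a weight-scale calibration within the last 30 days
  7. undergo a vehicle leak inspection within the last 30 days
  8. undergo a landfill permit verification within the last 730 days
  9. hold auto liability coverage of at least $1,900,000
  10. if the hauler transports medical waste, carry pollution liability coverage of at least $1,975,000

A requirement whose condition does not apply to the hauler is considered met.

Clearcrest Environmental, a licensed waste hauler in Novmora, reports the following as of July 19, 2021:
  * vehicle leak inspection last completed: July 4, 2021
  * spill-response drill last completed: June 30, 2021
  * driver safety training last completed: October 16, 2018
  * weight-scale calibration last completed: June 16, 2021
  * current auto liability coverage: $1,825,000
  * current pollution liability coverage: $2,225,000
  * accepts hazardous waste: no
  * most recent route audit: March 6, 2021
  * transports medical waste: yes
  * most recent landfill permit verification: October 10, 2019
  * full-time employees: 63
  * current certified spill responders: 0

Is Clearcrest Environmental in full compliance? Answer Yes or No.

1. condition 'accepts hazardous waste' does not hold → requirement n/a → met
2. certified spill responders 0 < 2 → not met
3. spill-response drill 19 days ago vs limit 30 → met
4. route audit 135 days ago vs limit 180 → met
5. driver safety training 1007 days ago vs limit 730 → not met
6. weight-scale calibration 33 days ago vs limit 30 → not met
7. vehicle leak inspection 15 days ago vs limit 30 → met
8. landfill permit verification 648 days ago vs limit 730 → met
9. auto liability coverage $1,825,000 < $1,900,000 → not met
10. condition 'transports medical waste' holds; pollution liability coverage $2,225,000 ≥ $1,975,000 → met
Not met: 2, 5, 6, 9

No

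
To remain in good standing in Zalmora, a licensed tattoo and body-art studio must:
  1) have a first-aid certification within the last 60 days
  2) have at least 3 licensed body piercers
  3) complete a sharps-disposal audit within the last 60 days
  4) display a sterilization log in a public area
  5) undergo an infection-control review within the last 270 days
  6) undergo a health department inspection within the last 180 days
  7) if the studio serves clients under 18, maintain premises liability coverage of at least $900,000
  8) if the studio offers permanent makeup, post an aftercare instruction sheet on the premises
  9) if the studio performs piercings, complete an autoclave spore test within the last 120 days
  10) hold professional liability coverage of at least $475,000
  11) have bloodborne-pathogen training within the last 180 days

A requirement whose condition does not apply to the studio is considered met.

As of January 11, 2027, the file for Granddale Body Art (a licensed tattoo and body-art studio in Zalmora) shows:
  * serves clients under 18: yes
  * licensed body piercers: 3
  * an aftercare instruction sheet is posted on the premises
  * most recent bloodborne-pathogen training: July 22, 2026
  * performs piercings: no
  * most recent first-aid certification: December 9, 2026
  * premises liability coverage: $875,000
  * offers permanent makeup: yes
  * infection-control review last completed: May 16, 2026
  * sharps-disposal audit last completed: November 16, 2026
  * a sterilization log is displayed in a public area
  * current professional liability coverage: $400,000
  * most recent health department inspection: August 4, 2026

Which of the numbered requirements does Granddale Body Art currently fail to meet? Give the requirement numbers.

1. first-aid certification 33 days ago vs limit 60 → met
2. licensed body piercers 3 ≥ 3 → met
3. sharps-disposal audit 56 days ago vs limit 60 → met
4. sterilization log present → met
5. infection-control review 240 days ago vs limit 270 → met
6. health department inspection 160 days ago vs limit 180 → met
7. condition 'serves clients under 18' holds; premises liability coverage $875,000 < $900,000 → not met
8. condition 'offers permanent makeup' holds; aftercare instruction sheet present → met
9. condition 'performs piercings' does not hold → requirement n/a → met
10. professional liability coverage $400,000 < $475,000 → not met
11. bloodborne-pathogen training 173 days ago vs limit 180 → met
Not met: 7, 10

7, 10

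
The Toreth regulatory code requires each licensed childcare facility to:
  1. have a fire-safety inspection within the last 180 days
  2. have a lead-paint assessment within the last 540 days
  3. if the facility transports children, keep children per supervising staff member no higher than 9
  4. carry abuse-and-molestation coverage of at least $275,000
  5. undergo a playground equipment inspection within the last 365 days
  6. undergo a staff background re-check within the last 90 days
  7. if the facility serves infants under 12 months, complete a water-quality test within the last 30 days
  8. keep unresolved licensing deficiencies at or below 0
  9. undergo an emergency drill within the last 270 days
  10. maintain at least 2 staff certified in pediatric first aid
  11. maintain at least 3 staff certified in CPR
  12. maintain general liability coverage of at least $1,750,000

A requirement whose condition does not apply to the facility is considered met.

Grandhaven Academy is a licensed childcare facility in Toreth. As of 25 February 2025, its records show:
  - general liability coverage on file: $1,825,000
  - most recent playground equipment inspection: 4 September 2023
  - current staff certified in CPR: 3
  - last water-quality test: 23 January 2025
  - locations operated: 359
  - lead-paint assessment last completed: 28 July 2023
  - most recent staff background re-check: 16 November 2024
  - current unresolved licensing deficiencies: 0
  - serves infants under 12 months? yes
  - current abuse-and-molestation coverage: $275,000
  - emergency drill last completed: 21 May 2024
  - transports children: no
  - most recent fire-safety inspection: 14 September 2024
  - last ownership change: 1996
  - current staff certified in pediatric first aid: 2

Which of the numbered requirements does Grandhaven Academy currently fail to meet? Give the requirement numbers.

2, 5, 6, 7, 9

1. fire-safety inspection 164 days ago vs limit 180 → met
2. lead-paint assessment 578 days ago vs limit 540 → not met
3. condition 'transports children' does not hold → requirement n/a → met
4. abuse-and-molestation coverage $275,000 ≥ $275,000 → met
5. playground equipment inspection 540 days ago vs limit 365 → not met
6. staff background re-check 101 days ago vs limit 90 → not met
7. condition 'serves infants under 12 months' holds; water-quality test 33 days ago vs limit 30 → not met
8. unresolved licensing deficiencies 0 ≤ 0 → met
9. emergency drill 280 days ago vs limit 270 → not met
10. staff certified in pediatric first aid 2 ≥ 2 → met
11. staff certified in CPR 3 ≥ 3 → met
12. general liability coverage $1,825,000 ≥ $1,750,000 → met
Not met: 2, 5, 6, 7, 9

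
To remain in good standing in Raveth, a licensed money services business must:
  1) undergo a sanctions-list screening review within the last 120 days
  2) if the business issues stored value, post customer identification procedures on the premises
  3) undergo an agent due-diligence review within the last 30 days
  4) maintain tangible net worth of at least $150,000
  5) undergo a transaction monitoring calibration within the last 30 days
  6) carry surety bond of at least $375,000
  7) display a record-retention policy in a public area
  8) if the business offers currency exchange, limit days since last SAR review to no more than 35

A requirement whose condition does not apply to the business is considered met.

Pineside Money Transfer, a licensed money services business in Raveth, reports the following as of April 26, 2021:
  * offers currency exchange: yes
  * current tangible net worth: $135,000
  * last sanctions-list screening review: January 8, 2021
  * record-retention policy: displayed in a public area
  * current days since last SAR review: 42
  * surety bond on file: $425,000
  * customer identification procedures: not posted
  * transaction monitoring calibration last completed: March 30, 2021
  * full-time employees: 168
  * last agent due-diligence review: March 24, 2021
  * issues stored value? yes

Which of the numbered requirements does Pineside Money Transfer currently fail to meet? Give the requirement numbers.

2, 3, 4, 8

1. sanctions-list screening review 108 days ago vs limit 120 → met
2. condition 'issues stored value' holds; customer identification procedures absent → not met
3. agent due-diligence review 33 days ago vs limit 30 → not met
4. tangible net worth $135,000 < $150,000 → not met
5. transaction monitoring calibration 27 days ago vs limit 30 → met
6. surety bond $425,000 ≥ $375,000 → met
7. record-retention policy present → met
8. condition 'offers currency exchange' holds; days since last SAR review 42 > 35 → not met
Not met: 2, 3, 4, 8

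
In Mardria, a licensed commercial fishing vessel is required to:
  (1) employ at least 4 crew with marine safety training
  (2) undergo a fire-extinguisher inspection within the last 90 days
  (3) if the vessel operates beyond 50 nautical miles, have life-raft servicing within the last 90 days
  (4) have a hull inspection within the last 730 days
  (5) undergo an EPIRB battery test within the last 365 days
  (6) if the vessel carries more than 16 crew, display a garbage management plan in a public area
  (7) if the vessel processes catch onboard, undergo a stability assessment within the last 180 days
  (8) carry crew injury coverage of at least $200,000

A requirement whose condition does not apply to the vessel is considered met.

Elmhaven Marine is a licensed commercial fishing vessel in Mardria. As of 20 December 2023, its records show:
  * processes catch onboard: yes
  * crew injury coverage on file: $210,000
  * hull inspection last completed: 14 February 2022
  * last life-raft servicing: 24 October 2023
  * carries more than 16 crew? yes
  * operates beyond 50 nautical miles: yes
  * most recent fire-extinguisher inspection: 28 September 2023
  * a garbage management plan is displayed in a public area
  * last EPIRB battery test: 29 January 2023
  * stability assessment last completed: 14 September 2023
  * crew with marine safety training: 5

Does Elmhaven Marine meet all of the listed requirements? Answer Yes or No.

Yes

1. crew with marine safety training 5 ≥ 4 → met
2. fire-extinguisher inspection 83 days ago vs limit 90 → met
3. condition 'operates beyond 50 nautical miles' holds; life-raft servicing 57 days ago vs limit 90 → met
4. hull inspection 674 days ago vs limit 730 → met
5. EPIRB battery test 325 days ago vs limit 365 → met
6. condition 'carries more than 16 crew' holds; garbage management plan present → met
7. condition 'processes catch onboard' holds; stability assessment 97 days ago vs limit 180 → met
8. crew injury coverage $210,000 ≥ $200,000 → met
All met.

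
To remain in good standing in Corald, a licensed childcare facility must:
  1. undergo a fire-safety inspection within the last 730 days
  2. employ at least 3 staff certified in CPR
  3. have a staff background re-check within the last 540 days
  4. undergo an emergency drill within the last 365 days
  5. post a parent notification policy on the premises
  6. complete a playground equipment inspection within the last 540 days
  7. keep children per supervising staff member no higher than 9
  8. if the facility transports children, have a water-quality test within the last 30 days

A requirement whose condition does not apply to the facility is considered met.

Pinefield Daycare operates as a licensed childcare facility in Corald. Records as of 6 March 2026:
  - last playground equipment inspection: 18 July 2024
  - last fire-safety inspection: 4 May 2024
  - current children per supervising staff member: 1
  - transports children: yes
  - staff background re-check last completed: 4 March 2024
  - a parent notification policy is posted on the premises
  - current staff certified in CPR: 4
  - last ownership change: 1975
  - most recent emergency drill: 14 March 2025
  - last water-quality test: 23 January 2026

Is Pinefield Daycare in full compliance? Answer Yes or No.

1. fire-safety inspection 671 days ago vs limit 730 → met
2. staff certified in CPR 4 ≥ 3 → met
3. staff background re-check 732 days ago vs limit 540 → not met
4. emergency drill 357 days ago vs limit 365 → met
5. parent notification policy present → met
6. playground equipment inspection 596 days ago vs limit 540 → not met
7. children per supervising staff member 1 ≤ 9 → met
8. condition 'transports children' holds; water-quality test 42 days ago vs limit 30 → not met
Not met: 3, 6, 8

No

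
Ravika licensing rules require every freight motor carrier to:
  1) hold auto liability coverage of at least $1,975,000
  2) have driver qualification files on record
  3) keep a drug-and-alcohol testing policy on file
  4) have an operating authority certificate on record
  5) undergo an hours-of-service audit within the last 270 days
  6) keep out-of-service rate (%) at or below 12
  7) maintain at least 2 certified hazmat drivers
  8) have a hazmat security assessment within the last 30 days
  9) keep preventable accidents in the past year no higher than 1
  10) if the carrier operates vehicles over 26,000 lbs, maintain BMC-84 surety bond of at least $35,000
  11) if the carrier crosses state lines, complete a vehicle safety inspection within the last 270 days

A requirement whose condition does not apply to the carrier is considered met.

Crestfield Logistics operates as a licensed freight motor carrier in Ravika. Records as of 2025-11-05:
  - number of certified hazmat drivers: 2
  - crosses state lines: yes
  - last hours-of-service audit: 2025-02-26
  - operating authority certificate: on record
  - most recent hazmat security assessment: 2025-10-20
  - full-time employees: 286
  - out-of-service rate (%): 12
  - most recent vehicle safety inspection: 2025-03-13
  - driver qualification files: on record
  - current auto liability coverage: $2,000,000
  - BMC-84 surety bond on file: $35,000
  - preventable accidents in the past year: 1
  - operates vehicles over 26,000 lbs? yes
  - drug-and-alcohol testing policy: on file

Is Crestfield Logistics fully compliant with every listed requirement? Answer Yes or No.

Yes

1. auto liability coverage $2,000,000 ≥ $1,975,000 → met
2. driver qualification files present → met
3. drug-and-alcohol testing policy present → met
4. operating authority certificate present → met
5. hours-of-service audit 252 days ago vs limit 270 → met
6. out-of-service rate (%) 12 ≤ 12 → met
7. certified hazmat drivers 2 ≥ 2 → met
8. hazmat security assessment 16 days ago vs limit 30 → met
9. preventable accidents in the past year 1 ≤ 1 → met
10. condition 'operates vehicles over 26,000 lbs' holds; BMC-84 surety bond $35,000 ≥ $35,000 → met
11. condition 'crosses state lines' holds; vehicle safety inspection 237 days ago vs limit 270 → met
All met.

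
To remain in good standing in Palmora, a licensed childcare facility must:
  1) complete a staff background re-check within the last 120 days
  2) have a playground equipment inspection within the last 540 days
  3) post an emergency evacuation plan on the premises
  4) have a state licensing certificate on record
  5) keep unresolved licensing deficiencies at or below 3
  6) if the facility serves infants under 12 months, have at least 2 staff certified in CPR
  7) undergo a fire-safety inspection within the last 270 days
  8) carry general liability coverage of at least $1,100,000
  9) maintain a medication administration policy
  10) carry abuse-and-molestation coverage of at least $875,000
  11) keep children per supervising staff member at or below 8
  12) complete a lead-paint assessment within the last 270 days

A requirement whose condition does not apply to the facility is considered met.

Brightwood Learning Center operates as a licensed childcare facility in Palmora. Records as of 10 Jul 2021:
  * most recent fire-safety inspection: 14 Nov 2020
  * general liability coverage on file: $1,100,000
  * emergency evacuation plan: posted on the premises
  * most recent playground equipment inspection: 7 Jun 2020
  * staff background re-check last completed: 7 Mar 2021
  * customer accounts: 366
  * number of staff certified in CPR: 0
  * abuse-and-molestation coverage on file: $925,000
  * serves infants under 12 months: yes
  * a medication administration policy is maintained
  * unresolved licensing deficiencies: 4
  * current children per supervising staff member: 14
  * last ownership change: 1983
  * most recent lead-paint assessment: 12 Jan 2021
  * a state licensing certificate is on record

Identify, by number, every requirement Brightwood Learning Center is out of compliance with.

1, 5, 6, 11

1. staff background re-check 125 days ago vs limit 120 → not met
2. playground equipment inspection 398 days ago vs limit 540 → met
3. emergency evacuation plan present → met
4. state licensing certificate present → met
5. unresolved licensing deficiencies 4 > 3 → not met
6. condition 'serves infants under 12 months' holds; staff certified in CPR 0 < 2 → not met
7. fire-safety inspection 238 days ago vs limit 270 → met
8. general liability coverage $1,100,000 ≥ $1,100,000 → met
9. medication administration policy present → met
10. abuse-and-molestation coverage $925,000 ≥ $875,000 → met
11. children per supervising staff member 14 > 8 → not met
12. lead-paint assessment 179 days ago vs limit 270 → met
Not met: 1, 5, 6, 11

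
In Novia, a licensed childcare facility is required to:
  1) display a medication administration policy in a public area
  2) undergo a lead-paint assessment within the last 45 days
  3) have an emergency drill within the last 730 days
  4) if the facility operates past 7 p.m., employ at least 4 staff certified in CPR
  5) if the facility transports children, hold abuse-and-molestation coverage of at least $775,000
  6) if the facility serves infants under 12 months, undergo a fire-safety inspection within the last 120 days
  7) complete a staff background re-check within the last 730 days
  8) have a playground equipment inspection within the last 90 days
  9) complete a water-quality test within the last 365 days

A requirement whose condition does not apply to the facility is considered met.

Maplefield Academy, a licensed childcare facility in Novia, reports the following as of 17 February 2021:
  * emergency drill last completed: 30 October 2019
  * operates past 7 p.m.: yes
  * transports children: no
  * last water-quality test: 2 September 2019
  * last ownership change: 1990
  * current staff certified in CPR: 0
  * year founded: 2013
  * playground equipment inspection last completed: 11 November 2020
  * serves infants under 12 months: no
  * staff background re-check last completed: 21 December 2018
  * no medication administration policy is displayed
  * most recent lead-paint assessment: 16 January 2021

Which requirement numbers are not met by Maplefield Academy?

1. medication administration policy absent → not met
2. lead-paint assessment 32 days ago vs limit 45 → met
3. emergency drill 476 days ago vs limit 730 → met
4. condition 'operates past 7 p.m.' holds; staff certified in CPR 0 < 4 → not met
5. condition 'transports children' does not hold → requirement n/a → met
6. condition 'serves infants under 12 months' does not hold → requirement n/a → met
7. staff background re-check 789 days ago vs limit 730 → not met
8. playground equipment inspection 98 days ago vs limit 90 → not met
9. water-quality test 534 days ago vs limit 365 → not met
Not met: 1, 4, 7, 8, 9

1, 4, 7, 8, 9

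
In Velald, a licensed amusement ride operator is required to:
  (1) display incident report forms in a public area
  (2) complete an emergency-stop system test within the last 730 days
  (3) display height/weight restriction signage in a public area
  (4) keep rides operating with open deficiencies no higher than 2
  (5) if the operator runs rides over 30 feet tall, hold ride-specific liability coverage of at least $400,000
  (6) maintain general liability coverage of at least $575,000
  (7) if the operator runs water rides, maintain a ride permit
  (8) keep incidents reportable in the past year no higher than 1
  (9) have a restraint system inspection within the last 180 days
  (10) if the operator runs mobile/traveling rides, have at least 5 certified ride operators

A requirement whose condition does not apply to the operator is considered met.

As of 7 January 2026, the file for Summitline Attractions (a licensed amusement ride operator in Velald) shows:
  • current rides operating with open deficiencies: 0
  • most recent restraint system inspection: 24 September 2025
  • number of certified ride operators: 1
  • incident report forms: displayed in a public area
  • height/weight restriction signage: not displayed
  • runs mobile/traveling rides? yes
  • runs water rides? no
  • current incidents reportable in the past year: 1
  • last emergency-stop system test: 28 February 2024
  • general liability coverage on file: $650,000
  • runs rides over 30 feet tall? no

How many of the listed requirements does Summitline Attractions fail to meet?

2

1. incident report forms present → met
2. emergency-stop system test 679 days ago vs limit 730 → met
3. height/weight restriction signage absent → not met
4. rides operating with open deficiencies 0 ≤ 2 → met
5. condition 'runs rides over 30 feet tall' does not hold → requirement n/a → met
6. general liability coverage $650,000 ≥ $575,000 → met
7. condition 'runs water rides' does not hold → requirement n/a → met
8. incidents reportable in the past year 1 ≤ 1 → met
9. restraint system inspection 105 days ago vs limit 180 → met
10. condition 'runs mobile/traveling rides' holds; certified ride operators 1 < 5 → not met
Not met: 2 of 10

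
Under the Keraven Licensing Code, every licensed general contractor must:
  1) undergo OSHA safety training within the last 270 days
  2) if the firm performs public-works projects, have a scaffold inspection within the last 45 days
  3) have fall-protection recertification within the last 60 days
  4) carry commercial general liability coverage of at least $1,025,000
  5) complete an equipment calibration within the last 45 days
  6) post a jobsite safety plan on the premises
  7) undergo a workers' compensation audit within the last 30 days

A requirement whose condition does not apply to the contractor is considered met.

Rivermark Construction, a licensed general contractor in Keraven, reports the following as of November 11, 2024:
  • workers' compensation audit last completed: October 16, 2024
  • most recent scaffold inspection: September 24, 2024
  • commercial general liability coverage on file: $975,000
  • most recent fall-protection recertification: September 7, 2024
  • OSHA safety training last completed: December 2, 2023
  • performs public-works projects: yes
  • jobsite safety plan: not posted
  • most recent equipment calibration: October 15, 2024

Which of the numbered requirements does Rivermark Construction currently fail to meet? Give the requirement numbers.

1. OSHA safety training 345 days ago vs limit 270 → not met
2. condition 'performs public-works projects' holds; scaffold inspection 48 days ago vs limit 45 → not met
3. fall-protection recertification 65 days ago vs limit 60 → not met
4. commercial general liability coverage $975,000 < $1,025,000 → not met
5. equipment calibration 27 days ago vs limit 45 → met
6. jobsite safety plan absent → not met
7. workers' compensation audit 26 days ago vs limit 30 → met
Not met: 1, 2, 3, 4, 6

1, 2, 3, 4, 6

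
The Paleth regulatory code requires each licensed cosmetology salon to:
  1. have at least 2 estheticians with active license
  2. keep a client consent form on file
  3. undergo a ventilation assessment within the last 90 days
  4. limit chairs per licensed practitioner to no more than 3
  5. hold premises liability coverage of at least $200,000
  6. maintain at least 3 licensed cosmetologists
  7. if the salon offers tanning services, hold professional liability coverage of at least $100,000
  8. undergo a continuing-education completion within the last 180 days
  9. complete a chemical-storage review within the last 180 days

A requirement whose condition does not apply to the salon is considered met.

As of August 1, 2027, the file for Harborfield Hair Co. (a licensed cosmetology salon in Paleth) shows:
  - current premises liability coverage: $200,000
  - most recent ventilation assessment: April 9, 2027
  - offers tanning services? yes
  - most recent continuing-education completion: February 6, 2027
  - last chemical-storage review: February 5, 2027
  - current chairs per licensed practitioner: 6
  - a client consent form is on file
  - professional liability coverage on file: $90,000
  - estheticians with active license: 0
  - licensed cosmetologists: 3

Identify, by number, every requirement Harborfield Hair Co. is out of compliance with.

1, 3, 4, 7

1. estheticians with active license 0 < 2 → not met
2. client consent form present → met
3. ventilation assessment 114 days ago vs limit 90 → not met
4. chairs per licensed practitioner 6 > 3 → not met
5. premises liability coverage $200,000 ≥ $200,000 → met
6. licensed cosmetologists 3 ≥ 3 → met
7. condition 'offers tanning services' holds; professional liability coverage $90,000 < $100,000 → not met
8. continuing-education completion 176 days ago vs limit 180 → met
9. chemical-storage review 177 days ago vs limit 180 → met
Not met: 1, 3, 4, 7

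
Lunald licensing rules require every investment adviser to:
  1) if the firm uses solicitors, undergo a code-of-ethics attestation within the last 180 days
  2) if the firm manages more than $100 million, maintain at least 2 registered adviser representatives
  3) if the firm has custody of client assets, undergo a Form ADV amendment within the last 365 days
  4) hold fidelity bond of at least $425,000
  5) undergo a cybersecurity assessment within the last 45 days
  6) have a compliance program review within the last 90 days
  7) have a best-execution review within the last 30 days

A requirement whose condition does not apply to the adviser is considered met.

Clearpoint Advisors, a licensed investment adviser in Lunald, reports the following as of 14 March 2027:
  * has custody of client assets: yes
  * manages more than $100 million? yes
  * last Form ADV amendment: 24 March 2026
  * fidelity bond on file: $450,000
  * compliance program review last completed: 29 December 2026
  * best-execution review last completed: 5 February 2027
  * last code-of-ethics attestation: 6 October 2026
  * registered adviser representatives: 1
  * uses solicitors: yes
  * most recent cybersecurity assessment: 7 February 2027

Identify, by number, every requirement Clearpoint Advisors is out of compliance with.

1. condition 'uses solicitors' holds; code-of-ethics attestation 159 days ago vs limit 180 → met
2. condition 'manages more than $100 million' holds; registered adviser representatives 1 < 2 → not met
3. condition 'has custody of client assets' holds; Form ADV amendment 355 days ago vs limit 365 → met
4. fidelity bond $450,000 ≥ $425,000 → met
5. cybersecurity assessment 35 days ago vs limit 45 → met
6. compliance program review 75 days ago vs limit 90 → met
7. best-execution review 37 days ago vs limit 30 → not met
Not met: 2, 7

2, 7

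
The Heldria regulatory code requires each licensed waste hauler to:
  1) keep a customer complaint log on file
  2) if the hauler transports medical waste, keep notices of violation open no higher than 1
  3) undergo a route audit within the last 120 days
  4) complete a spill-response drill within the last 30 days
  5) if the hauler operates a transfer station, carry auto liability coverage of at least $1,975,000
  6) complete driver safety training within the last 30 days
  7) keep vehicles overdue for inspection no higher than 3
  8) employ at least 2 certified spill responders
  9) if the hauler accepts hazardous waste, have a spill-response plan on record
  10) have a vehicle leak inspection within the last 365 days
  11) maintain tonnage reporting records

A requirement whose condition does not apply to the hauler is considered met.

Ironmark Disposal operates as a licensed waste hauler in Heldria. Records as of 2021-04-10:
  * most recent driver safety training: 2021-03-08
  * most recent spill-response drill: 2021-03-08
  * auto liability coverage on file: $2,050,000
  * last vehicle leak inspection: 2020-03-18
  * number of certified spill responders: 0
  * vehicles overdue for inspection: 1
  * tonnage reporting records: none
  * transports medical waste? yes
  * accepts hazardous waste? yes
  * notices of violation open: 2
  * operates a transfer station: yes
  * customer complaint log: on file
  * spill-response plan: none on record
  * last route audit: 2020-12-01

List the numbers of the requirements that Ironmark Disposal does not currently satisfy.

2, 3, 4, 6, 8, 9, 10, 11

1. customer complaint log present → met
2. condition 'transports medical waste' holds; notices of violation open 2 > 1 → not met
3. route audit 130 days ago vs limit 120 → not met
4. spill-response drill 33 days ago vs limit 30 → not met
5. condition 'operates a transfer station' holds; auto liability coverage $2,050,000 ≥ $1,975,000 → met
6. driver safety training 33 days ago vs limit 30 → not met
7. vehicles overdue for inspection 1 ≤ 3 → met
8. certified spill responders 0 < 2 → not met
9. condition 'accepts hazardous waste' holds; spill-response plan absent → not met
10. vehicle leak inspection 388 days ago vs limit 365 → not met
11. tonnage reporting records absent → not met
Not met: 2, 3, 4, 6, 8, 9, 10, 11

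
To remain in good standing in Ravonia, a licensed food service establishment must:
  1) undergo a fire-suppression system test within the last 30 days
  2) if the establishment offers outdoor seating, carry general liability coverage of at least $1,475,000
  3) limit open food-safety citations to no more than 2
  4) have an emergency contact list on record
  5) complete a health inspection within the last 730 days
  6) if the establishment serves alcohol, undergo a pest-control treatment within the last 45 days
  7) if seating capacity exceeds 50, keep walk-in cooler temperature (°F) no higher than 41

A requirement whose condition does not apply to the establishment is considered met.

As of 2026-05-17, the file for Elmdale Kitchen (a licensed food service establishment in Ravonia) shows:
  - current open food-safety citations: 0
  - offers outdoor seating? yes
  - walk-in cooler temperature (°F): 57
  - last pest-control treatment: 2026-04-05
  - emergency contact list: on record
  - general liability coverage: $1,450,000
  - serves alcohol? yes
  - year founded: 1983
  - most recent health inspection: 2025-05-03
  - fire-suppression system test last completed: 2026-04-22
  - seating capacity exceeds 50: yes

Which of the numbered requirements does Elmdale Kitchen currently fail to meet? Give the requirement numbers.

2, 7

1. fire-suppression system test 25 days ago vs limit 30 → met
2. condition 'offers outdoor seating' holds; general liability coverage $1,450,000 < $1,475,000 → not met
3. open food-safety citations 0 ≤ 2 → met
4. emergency contact list present → met
5. health inspection 379 days ago vs limit 730 → met
6. condition 'serves alcohol' holds; pest-control treatment 42 days ago vs limit 45 → met
7. condition 'seating capacity exceeds 50' holds; walk-in cooler temperature (°F) 57 > 41 → not met
Not met: 2, 7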